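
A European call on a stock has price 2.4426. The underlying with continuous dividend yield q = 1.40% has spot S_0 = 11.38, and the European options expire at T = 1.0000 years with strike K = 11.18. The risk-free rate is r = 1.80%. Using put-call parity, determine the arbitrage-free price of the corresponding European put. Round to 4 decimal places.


Put-call parity: C - P = S_0 * exp(-qT) - K * exp(-rT).
S_0 * exp(-qT) = 11.3800 * 0.98609754 = 11.22179005
K * exp(-rT) = 11.1800 * 0.98216103 = 10.98056034
P = C - S*exp(-qT) + K*exp(-rT)
P = 2.4426 - 11.22179005 + 10.98056034 = 2.2014

Answer: Put price = 2.2014


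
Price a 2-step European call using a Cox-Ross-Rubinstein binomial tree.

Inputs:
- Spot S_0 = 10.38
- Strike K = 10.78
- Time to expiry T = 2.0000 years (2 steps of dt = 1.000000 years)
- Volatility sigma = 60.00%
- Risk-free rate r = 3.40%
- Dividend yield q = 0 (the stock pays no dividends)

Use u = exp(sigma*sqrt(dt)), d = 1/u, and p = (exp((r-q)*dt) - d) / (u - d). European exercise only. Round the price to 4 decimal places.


dt = T/N = 1.000000
u = exp(sigma*sqrt(dt)) = 1.822119; d = 1/u = 0.548812
p = (exp((r-q)*dt) - d) / (u - d) = 0.381505
Discount per step: exp(-r*dt) = 0.966572
Stock lattice S(k, i) with i counting down-moves:
  k=0: S(0,0) = 10.3800
  k=1: S(1,0) = 18.9136; S(1,1) = 5.6967
  k=2: S(2,0) = 34.4628; S(2,1) = 10.3800; S(2,2) = 3.1264
Terminal payoffs V(N, i) = max(S_T - K, 0):
  V(2,0) = 23.682814; V(2,1) = 0.000000; V(2,2) = 0.000000
Backward induction: V(k, i) = exp(-r*dt) * [p * V(k+1, i) + (1-p) * V(k+1, i+1)].
  V(1,0) = exp(-r*dt) * [p*23.682814 + (1-p)*0.000000] = 8.733080
  V(1,1) = exp(-r*dt) * [p*0.000000 + (1-p)*0.000000] = 0.000000
  V(0,0) = exp(-r*dt) * [p*8.733080 + (1-p)*0.000000] = 3.220339

Answer: Price = V(0,0) = 3.2203


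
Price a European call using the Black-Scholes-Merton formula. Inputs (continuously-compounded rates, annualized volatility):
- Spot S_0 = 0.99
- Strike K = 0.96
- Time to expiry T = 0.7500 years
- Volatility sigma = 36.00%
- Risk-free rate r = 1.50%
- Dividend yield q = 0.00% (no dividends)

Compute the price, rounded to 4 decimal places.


Answer: Price = 0.1416

Derivation:
d1 = (ln(S/K) + (r - q + 0.5*sigma^2) * T) / (sigma * sqrt(T)) = 0.29066911
d2 = d1 - sigma * sqrt(T) = -0.02110004
exp(-rT) = 0.98881304; exp(-qT) = 1.00000000
C = S_0 * exp(-qT) * N(d1) - K * exp(-rT) * N(d2)
N(d1) = 0.61434780; N(d2) = 0.49158293
C = 0.9900 * 1.00000000 * 0.61434780 - 0.9600 * 0.98881304 * 0.49158293 = 0.1416


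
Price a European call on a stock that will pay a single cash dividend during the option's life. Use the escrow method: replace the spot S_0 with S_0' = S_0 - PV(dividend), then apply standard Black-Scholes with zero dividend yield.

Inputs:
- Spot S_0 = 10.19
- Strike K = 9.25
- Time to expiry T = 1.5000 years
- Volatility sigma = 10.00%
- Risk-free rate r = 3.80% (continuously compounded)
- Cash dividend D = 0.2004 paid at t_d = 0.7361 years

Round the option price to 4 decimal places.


PV(D) = D * exp(-r * t_d) = 0.2004 * 0.97241579 = 0.19487212
S_0' = S_0 - PV(D) = 10.1900 - 0.19487212 = 9.99512788
d1 = (ln(S_0'/K) + (r + sigma^2/2)*T) / (sigma*sqrt(T)) = 1.15921457
d2 = d1 - sigma*sqrt(T) = 1.03674009
exp(-rT) = 0.94459407
N(d1) = 0.87681563; N(d2) = 0.85007150
C = S_0' * N(d1) - K * exp(-rT) * N(d2) = 9.99512788 * 0.87681563 - 9.2500 * 0.94459407 * 0.85007150 = 1.3364

Answer: Price = 1.3364


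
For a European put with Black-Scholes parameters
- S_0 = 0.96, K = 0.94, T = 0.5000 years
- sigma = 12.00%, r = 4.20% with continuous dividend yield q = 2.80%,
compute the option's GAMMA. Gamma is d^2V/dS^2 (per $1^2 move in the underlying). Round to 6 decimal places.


d1 = 0.3730390049; d2 = 0.2881861911
phi(d1) = 0.3721279312; exp(-qT) = 0.9860975443; exp(-rT) = 0.9792189646
Gamma = exp(-qT) * phi(d1) / (S * sigma * sqrt(T)) = 0.9860975443 * 0.3721279312 / (0.9600 * 0.1200 * 0.7071067812) = 4.504791

Answer: Gamma = 4.504791


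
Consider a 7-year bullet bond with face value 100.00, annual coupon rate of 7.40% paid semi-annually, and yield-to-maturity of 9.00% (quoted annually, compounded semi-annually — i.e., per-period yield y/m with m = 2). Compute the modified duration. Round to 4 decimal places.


Answer: Modified duration = 5.2773

Derivation:
Coupon per period c = face * coupon_rate / m = 3.700000
Periods per year m = 2; per-period yield y/m = 0.045000
Number of cashflows N = 14
Cashflows (t years, CF_t, discount factor 1/(1+y/m)^(m*t), PV):
  t = 0.5000: CF_t = 3.700000, DF = 0.956938, PV = 3.540670
  t = 1.0000: CF_t = 3.700000, DF = 0.915730, PV = 3.388201
  t = 1.5000: CF_t = 3.700000, DF = 0.876297, PV = 3.242297
  t = 2.0000: CF_t = 3.700000, DF = 0.838561, PV = 3.102677
  t = 2.5000: CF_t = 3.700000, DF = 0.802451, PV = 2.969069
  t = 3.0000: CF_t = 3.700000, DF = 0.767896, PV = 2.841214
  t = 3.5000: CF_t = 3.700000, DF = 0.734828, PV = 2.718865
  t = 4.0000: CF_t = 3.700000, DF = 0.703185, PV = 2.601785
  t = 4.5000: CF_t = 3.700000, DF = 0.672904, PV = 2.489746
  t = 5.0000: CF_t = 3.700000, DF = 0.643928, PV = 2.382532
  t = 5.5000: CF_t = 3.700000, DF = 0.616199, PV = 2.279935
  t = 6.0000: CF_t = 3.700000, DF = 0.589664, PV = 2.181756
  t = 6.5000: CF_t = 3.700000, DF = 0.564272, PV = 2.087805
  t = 7.0000: CF_t = 103.700000, DF = 0.539973, PV = 55.995186
Price P = sum_t PV_t = 91.821740
First compute Macaulay numerator sum_t t * PV_t:
  t * PV_t at t = 0.5000: 1.770335
  t * PV_t at t = 1.0000: 3.388201
  t * PV_t at t = 1.5000: 4.863446
  t * PV_t at t = 2.0000: 6.205354
  t * PV_t at t = 2.5000: 7.422672
  t * PV_t at t = 3.0000: 8.523643
  t * PV_t at t = 3.5000: 9.516029
  t * PV_t at t = 4.0000: 10.407140
  t * PV_t at t = 4.5000: 11.203859
  t * PV_t at t = 5.0000: 11.912662
  t * PV_t at t = 5.5000: 12.539644
  t * PV_t at t = 6.0000: 13.090538
  t * PV_t at t = 6.5000: 13.570733
  t * PV_t at t = 7.0000: 391.966301
Macaulay duration D = 506.380556 / 91.821740 = 5.514822
Modified duration = D / (1 + y/m) = 5.514822 / (1 + 0.045000) = 5.277342


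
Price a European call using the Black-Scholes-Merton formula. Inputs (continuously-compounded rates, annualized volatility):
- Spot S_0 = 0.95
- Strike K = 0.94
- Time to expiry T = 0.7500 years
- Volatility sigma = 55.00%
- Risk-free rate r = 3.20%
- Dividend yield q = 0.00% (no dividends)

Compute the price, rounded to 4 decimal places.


Answer: Price = 0.1924

Derivation:
d1 = (ln(S/K) + (r - q + 0.5*sigma^2) * T) / (sigma * sqrt(T)) = 0.31076059
d2 = d1 - sigma * sqrt(T) = -0.16555339
exp(-rT) = 0.97628571; exp(-qT) = 1.00000000
C = S_0 * exp(-qT) * N(d1) - K * exp(-rT) * N(d2)
N(d1) = 0.62200868; N(d2) = 0.43425422
C = 0.9500 * 1.00000000 * 0.62200868 - 0.9400 * 0.97628571 * 0.43425422 = 0.1924


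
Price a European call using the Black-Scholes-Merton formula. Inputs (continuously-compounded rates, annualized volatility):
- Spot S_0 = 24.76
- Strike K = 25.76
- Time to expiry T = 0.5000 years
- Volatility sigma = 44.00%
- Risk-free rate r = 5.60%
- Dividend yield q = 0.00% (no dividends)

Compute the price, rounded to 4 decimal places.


Answer: Price = 2.9365

Derivation:
d1 = (ln(S/K) + (r - q + 0.5*sigma^2) * T) / (sigma * sqrt(T)) = 0.11830072
d2 = d1 - sigma * sqrt(T) = -0.19282626
exp(-rT) = 0.97238837; exp(-qT) = 1.00000000
C = S_0 * exp(-qT) * N(d1) - K * exp(-rT) * N(d2)
N(d1) = 0.54708531; N(d2) = 0.42354752
C = 24.7600 * 1.00000000 * 0.54708531 - 25.7600 * 0.97238837 * 0.42354752 = 2.9365


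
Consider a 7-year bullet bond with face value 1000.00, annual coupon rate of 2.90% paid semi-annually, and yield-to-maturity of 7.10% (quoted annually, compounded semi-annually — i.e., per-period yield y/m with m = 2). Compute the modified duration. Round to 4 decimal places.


Answer: Modified duration = 6.0622

Derivation:
Coupon per period c = face * coupon_rate / m = 14.500000
Periods per year m = 2; per-period yield y/m = 0.035500
Number of cashflows N = 14
Cashflows (t years, CF_t, discount factor 1/(1+y/m)^(m*t), PV):
  t = 0.5000: CF_t = 14.500000, DF = 0.965717, PV = 14.002897
  t = 1.0000: CF_t = 14.500000, DF = 0.932609, PV = 13.522836
  t = 1.5000: CF_t = 14.500000, DF = 0.900637, PV = 13.059234
  t = 2.0000: CF_t = 14.500000, DF = 0.869760, PV = 12.611525
  t = 2.5000: CF_t = 14.500000, DF = 0.839942, PV = 12.179164
  t = 3.0000: CF_t = 14.500000, DF = 0.811147, PV = 11.761626
  t = 3.5000: CF_t = 14.500000, DF = 0.783338, PV = 11.358403
  t = 4.0000: CF_t = 14.500000, DF = 0.756483, PV = 10.969004
  t = 4.5000: CF_t = 14.500000, DF = 0.730549, PV = 10.592954
  t = 5.0000: CF_t = 14.500000, DF = 0.705503, PV = 10.229796
  t = 5.5000: CF_t = 14.500000, DF = 0.681316, PV = 9.879088
  t = 6.0000: CF_t = 14.500000, DF = 0.657959, PV = 9.540404
  t = 6.5000: CF_t = 14.500000, DF = 0.635402, PV = 9.213331
  t = 7.0000: CF_t = 1014.500000, DF = 0.613619, PV = 622.516126
Price P = sum_t PV_t = 771.436388
First compute Macaulay numerator sum_t t * PV_t:
  t * PV_t at t = 0.5000: 7.001449
  t * PV_t at t = 1.0000: 13.522836
  t * PV_t at t = 1.5000: 19.588850
  t * PV_t at t = 2.0000: 25.223049
  t * PV_t at t = 2.5000: 30.447911
  t * PV_t at t = 3.0000: 35.284879
  t * PV_t at t = 3.5000: 39.754411
  t * PV_t at t = 4.0000: 43.876014
  t * PV_t at t = 4.5000: 47.668292
  t * PV_t at t = 5.0000: 51.148980
  t * PV_t at t = 5.5000: 54.334986
  t * PV_t at t = 6.0000: 57.242424
  t * PV_t at t = 6.5000: 59.886650
  t * PV_t at t = 7.0000: 4357.612882
Macaulay duration D = 4842.593612 / 771.436388 = 6.277373
Modified duration = D / (1 + y/m) = 6.277373 / (1 + 0.035500) = 6.062166


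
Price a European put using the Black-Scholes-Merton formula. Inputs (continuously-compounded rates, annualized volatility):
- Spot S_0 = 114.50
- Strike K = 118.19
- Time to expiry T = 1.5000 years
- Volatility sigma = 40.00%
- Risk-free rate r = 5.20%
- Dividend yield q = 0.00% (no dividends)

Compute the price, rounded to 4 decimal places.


d1 = (ln(S/K) + (r - q + 0.5*sigma^2) * T) / (sigma * sqrt(T)) = 0.33942033
d2 = d1 - sigma * sqrt(T) = -0.15047762
exp(-rT) = 0.92496443; exp(-qT) = 1.00000000
P = K * exp(-rT) * N(-d2) - S_0 * exp(-qT) * N(-d1)
N(-d1) = 0.36714655; N(-d2) = 0.55980610
P = 118.1900 * 0.92496443 * 0.55980610 - 114.5000 * 1.00000000 * 0.36714655 = 19.1606

Answer: Price = 19.1606


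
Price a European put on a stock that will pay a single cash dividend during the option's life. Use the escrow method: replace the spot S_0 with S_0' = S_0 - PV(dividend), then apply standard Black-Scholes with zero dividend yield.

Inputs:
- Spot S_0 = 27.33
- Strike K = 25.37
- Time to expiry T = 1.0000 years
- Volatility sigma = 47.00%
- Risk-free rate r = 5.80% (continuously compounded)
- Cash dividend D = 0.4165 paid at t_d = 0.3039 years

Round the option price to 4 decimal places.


PV(D) = D * exp(-r * t_d) = 0.4165 * 0.98252823 = 0.40922301
S_0' = S_0 - PV(D) = 27.3300 - 0.40922301 = 26.92077699
d1 = (ln(S_0'/K) + (r + sigma^2/2)*T) / (sigma*sqrt(T)) = 0.48464041
d2 = d1 - sigma*sqrt(T) = 0.01464041
exp(-rT) = 0.94364995
N(-d1) = 0.31396572; N(-d2) = 0.49415953
P = K * exp(-rT) * N(-d2) - S_0' * N(-d1) = 25.3700 * 0.94364995 * 0.49415953 - 26.92077699 * 0.31396572 = 3.3782

Answer: Price = 3.3782


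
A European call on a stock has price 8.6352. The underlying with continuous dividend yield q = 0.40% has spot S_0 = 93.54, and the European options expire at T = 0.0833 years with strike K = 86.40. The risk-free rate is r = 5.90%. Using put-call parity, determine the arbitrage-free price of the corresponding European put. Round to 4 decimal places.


Answer: Put price = 1.1028

Derivation:
Put-call parity: C - P = S_0 * exp(-qT) - K * exp(-rT).
S_0 * exp(-qT) = 93.5400 * 0.99966686 = 93.50883766
K * exp(-rT) = 86.4000 * 0.99509736 = 85.97641168
P = C - S*exp(-qT) + K*exp(-rT)
P = 8.6352 - 93.50883766 + 85.97641168 = 1.1028


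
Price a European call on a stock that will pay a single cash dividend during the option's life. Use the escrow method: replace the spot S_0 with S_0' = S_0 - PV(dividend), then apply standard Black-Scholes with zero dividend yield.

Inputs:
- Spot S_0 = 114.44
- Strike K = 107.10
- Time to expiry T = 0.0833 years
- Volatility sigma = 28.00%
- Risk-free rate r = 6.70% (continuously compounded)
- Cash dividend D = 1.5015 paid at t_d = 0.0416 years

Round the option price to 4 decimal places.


PV(D) = D * exp(-r * t_d) = 1.5015 * 0.99721668 = 1.49732085
S_0' = S_0 - PV(D) = 114.4400 - 1.49732085 = 112.94267915
d1 = (ln(S_0'/K) + (r + sigma^2/2)*T) / (sigma*sqrt(T)) = 0.76675792
d2 = d1 - sigma*sqrt(T) = 0.68594505
exp(-rT) = 0.99443445
N(d1) = 0.77838727; N(d2) = 0.75362612
C = S_0' * N(d1) - K * exp(-rT) * N(d2) = 112.94267915 * 0.77838727 - 107.1000 * 0.99443445 * 0.75362612 = 7.6490

Answer: Price = 7.6490


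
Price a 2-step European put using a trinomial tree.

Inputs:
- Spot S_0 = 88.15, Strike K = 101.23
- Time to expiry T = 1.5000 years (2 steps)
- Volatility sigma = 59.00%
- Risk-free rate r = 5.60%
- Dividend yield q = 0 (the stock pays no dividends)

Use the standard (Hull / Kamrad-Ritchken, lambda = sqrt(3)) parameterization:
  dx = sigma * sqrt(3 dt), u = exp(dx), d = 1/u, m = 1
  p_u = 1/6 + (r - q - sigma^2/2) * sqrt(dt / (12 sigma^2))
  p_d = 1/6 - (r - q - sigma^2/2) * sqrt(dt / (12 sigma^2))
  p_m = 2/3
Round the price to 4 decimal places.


dt = T/N = 0.750000; dx = sigma*sqrt(3*dt) = 0.885000
u = exp(dx) = 2.422984; d = 1/u = 0.412714
p_u = 0.116645, p_m = 0.666667, p_d = 0.216688
Discount per step: exp(-r*dt) = 0.958870
Stock lattice S(k, j) with j the centered position index:
  k=0: S(0,+0) = 88.1500
  k=1: S(1,-1) = 36.3808; S(1,+0) = 88.1500; S(1,+1) = 213.5861
  k=2: S(2,-2) = 15.0149; S(2,-1) = 36.3808; S(2,+0) = 88.1500; S(2,+1) = 213.5861; S(2,+2) = 517.5157
Terminal payoffs V(N, j) = max(K - S_T, 0):
  V(2,-2) = 86.215147; V(2,-1) = 64.849246; V(2,+0) = 13.080000; V(2,+1) = 0.000000; V(2,+2) = 0.000000
Backward induction: V(k, j) = exp(-r*dt) * [p_u * V(k+1, j+1) + p_m * V(k+1, j) + p_d * V(k+1, j-1)]
  V(1,-1) = exp(-r*dt) * [p_u*13.080000 + p_m*64.849246 + p_d*86.215147] = 60.831014
  V(1,+0) = exp(-r*dt) * [p_u*0.000000 + p_m*13.080000 + p_d*64.849246] = 21.835425
  V(1,+1) = exp(-r*dt) * [p_u*0.000000 + p_m*0.000000 + p_d*13.080000] = 2.717703
  V(0,+0) = exp(-r*dt) * [p_u*2.717703 + p_m*21.835425 + p_d*60.831014] = 26.901379

Answer: Price = V(0,0) = 26.9014


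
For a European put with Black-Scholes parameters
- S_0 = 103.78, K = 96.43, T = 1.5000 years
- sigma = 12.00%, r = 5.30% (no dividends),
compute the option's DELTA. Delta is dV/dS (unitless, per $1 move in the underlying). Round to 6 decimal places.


Answer: Delta = -0.132593

Derivation:
d1 = 1.1142178890; d2 = 0.9672485044
phi(d1) = 0.2144498676; exp(-qT) = 1.0000000000; exp(-rT) = 0.9235780200
N(-d1) = 0.1325928614
Delta = -exp(-qT) * N(-d1) = -1.0000000000 * 0.1325928614 = -0.132593


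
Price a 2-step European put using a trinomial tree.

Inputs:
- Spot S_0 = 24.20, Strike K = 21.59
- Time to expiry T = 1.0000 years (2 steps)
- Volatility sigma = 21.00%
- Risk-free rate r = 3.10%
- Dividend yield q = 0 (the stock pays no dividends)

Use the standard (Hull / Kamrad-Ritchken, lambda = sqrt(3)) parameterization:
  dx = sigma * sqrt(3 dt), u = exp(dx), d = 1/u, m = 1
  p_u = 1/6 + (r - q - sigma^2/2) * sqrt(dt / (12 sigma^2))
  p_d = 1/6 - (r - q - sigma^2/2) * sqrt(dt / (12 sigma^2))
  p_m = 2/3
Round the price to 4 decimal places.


dt = T/N = 0.500000; dx = sigma*sqrt(3*dt) = 0.257196
u = exp(dx) = 1.293299; d = 1/u = 0.773216
p_u = 0.175366, p_m = 0.666667, p_d = 0.157967
Discount per step: exp(-r*dt) = 0.984620
Stock lattice S(k, j) with j the centered position index:
  k=0: S(0,+0) = 24.2000
  k=1: S(1,-1) = 18.7118; S(1,+0) = 24.2000; S(1,+1) = 31.2978
  k=2: S(2,-2) = 14.4683; S(2,-1) = 18.7118; S(2,+0) = 24.2000; S(2,+1) = 31.2978; S(2,+2) = 40.4775
Terminal payoffs V(N, j) = max(K - S_T, 0):
  V(2,-2) = 7.121704; V(2,-1) = 2.878165; V(2,+0) = 0.000000; V(2,+1) = 0.000000; V(2,+2) = 0.000000
Backward induction: V(k, j) = exp(-r*dt) * [p_u * V(k+1, j+1) + p_m * V(k+1, j) + p_d * V(k+1, j-1)]
  V(1,-1) = exp(-r*dt) * [p_u*0.000000 + p_m*2.878165 + p_d*7.121704] = 2.996957
  V(1,+0) = exp(-r*dt) * [p_u*0.000000 + p_m*0.000000 + p_d*2.878165] = 0.447663
  V(1,+1) = exp(-r*dt) * [p_u*0.000000 + p_m*0.000000 + p_d*0.000000] = 0.000000
  V(0,+0) = exp(-r*dt) * [p_u*0.000000 + p_m*0.447663 + p_d*2.996957] = 0.759991

Answer: Price = V(0,0) = 0.7600


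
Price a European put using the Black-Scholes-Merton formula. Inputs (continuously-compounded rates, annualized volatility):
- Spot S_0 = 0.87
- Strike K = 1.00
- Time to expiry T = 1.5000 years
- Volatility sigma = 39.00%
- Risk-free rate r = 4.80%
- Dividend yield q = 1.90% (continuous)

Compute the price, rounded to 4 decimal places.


d1 = (ln(S/K) + (r - q + 0.5*sigma^2) * T) / (sigma * sqrt(T)) = 0.03833961
d2 = d1 - sigma * sqrt(T) = -0.43931089
exp(-rT) = 0.93053090; exp(-qT) = 0.97190229
P = K * exp(-rT) * N(-d2) - S_0 * exp(-qT) * N(-d1)
N(-d1) = 0.48470846; N(-d2) = 0.66978186
P = 1.0000 * 0.93053090 * 0.66978186 - 0.8700 * 0.97190229 * 0.48470846 = 0.2134

Answer: Price = 0.2134


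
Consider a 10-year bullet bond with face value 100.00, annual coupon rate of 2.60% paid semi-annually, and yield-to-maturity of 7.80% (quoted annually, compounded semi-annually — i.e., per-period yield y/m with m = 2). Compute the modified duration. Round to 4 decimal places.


Answer: Modified duration = 8.1903

Derivation:
Coupon per period c = face * coupon_rate / m = 1.300000
Periods per year m = 2; per-period yield y/m = 0.039000
Number of cashflows N = 20
Cashflows (t years, CF_t, discount factor 1/(1+y/m)^(m*t), PV):
  t = 0.5000: CF_t = 1.300000, DF = 0.962464, PV = 1.251203
  t = 1.0000: CF_t = 1.300000, DF = 0.926337, PV = 1.204238
  t = 1.5000: CF_t = 1.300000, DF = 0.891566, PV = 1.159035
  t = 2.0000: CF_t = 1.300000, DF = 0.858100, PV = 1.115530
  t = 2.5000: CF_t = 1.300000, DF = 0.825890, PV = 1.073657
  t = 3.0000: CF_t = 1.300000, DF = 0.794889, PV = 1.033356
  t = 3.5000: CF_t = 1.300000, DF = 0.765052, PV = 0.994568
  t = 4.0000: CF_t = 1.300000, DF = 0.736335, PV = 0.957236
  t = 4.5000: CF_t = 1.300000, DF = 0.708696, PV = 0.921305
  t = 5.0000: CF_t = 1.300000, DF = 0.682094, PV = 0.886723
  t = 5.5000: CF_t = 1.300000, DF = 0.656491, PV = 0.853439
  t = 6.0000: CF_t = 1.300000, DF = 0.631849, PV = 0.821404
  t = 6.5000: CF_t = 1.300000, DF = 0.608132, PV = 0.790572
  t = 7.0000: CF_t = 1.300000, DF = 0.585305, PV = 0.760897
  t = 7.5000: CF_t = 1.300000, DF = 0.563335, PV = 0.732336
  t = 8.0000: CF_t = 1.300000, DF = 0.542190, PV = 0.704847
  t = 8.5000: CF_t = 1.300000, DF = 0.521838, PV = 0.678389
  t = 9.0000: CF_t = 1.300000, DF = 0.502250, PV = 0.652925
  t = 9.5000: CF_t = 1.300000, DF = 0.483398, PV = 0.628417
  t = 10.0000: CF_t = 101.300000, DF = 0.465253, PV = 47.130114
Price P = sum_t PV_t = 64.350190
First compute Macaulay numerator sum_t t * PV_t:
  t * PV_t at t = 0.5000: 0.625602
  t * PV_t at t = 1.0000: 1.204238
  t * PV_t at t = 1.5000: 1.738553
  t * PV_t at t = 2.0000: 2.231060
  t * PV_t at t = 2.5000: 2.684143
  t * PV_t at t = 3.0000: 3.100069
  t * PV_t at t = 3.5000: 3.480988
  t * PV_t at t = 4.0000: 3.828944
  t * PV_t at t = 4.5000: 4.145872
  t * PV_t at t = 5.0000: 4.433614
  t * PV_t at t = 5.5000: 4.693913
  t * PV_t at t = 6.0000: 4.928424
  t * PV_t at t = 6.5000: 5.138716
  t * PV_t at t = 7.0000: 5.326277
  t * PV_t at t = 7.5000: 5.492517
  t * PV_t at t = 8.0000: 5.638773
  t * PV_t at t = 8.5000: 5.766310
  t * PV_t at t = 9.0000: 5.876328
  t * PV_t at t = 9.5000: 5.969962
  t * PV_t at t = 10.0000: 471.301144
Macaulay duration D = 547.605444 / 64.350190 = 8.509772
Modified duration = D / (1 + y/m) = 8.509772 / (1 + 0.039000) = 8.190348


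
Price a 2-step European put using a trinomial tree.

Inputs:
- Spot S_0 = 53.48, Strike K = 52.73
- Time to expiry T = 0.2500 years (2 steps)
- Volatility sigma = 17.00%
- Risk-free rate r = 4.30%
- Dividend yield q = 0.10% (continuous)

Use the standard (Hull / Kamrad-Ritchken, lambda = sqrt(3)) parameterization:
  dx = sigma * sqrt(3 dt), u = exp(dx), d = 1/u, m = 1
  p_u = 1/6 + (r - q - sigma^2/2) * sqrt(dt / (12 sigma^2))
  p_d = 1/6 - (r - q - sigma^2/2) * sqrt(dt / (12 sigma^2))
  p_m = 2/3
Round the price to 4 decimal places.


dt = T/N = 0.125000; dx = sigma*sqrt(3*dt) = 0.104103
u = exp(dx) = 1.109715; d = 1/u = 0.901132
p_u = 0.183207, p_m = 0.666667, p_d = 0.150127
Discount per step: exp(-r*dt) = 0.994639
Stock lattice S(k, j) with j the centered position index:
  k=0: S(0,+0) = 53.4800
  k=1: S(1,-1) = 48.1925; S(1,+0) = 53.4800; S(1,+1) = 59.3476
  k=2: S(2,-2) = 43.4279; S(2,-1) = 48.1925; S(2,+0) = 53.4800; S(2,+1) = 59.3476; S(2,+2) = 65.8589
Terminal payoffs V(N, j) = max(K - S_T, 0):
  V(2,-2) = 9.302142; V(2,-1) = 4.537450; V(2,+0) = 0.000000; V(2,+1) = 0.000000; V(2,+2) = 0.000000
Backward induction: V(k, j) = exp(-r*dt) * [p_u * V(k+1, j+1) + p_m * V(k+1, j) + p_d * V(k+1, j-1)]
  V(1,-1) = exp(-r*dt) * [p_u*0.000000 + p_m*4.537450 + p_d*9.302142] = 4.397764
  V(1,+0) = exp(-r*dt) * [p_u*0.000000 + p_m*0.000000 + p_d*4.537450] = 0.677540
  V(1,+1) = exp(-r*dt) * [p_u*0.000000 + p_m*0.000000 + p_d*0.000000] = 0.000000
  V(0,+0) = exp(-r*dt) * [p_u*0.000000 + p_m*0.677540 + p_d*4.397764] = 1.105955

Answer: Price = V(0,0) = 1.1060


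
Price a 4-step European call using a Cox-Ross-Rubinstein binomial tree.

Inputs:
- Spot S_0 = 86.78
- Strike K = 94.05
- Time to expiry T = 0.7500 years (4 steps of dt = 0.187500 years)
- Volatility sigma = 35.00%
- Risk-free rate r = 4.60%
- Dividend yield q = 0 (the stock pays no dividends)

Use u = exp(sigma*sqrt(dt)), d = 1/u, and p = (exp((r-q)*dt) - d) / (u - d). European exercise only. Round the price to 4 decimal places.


dt = T/N = 0.187500
u = exp(sigma*sqrt(dt)) = 1.163642; d = 1/u = 0.859371
p = (exp((r-q)*dt) - d) / (u - d) = 0.490653
Discount per step: exp(-r*dt) = 0.991412
Stock lattice S(k, i) with i counting down-moves:
  k=0: S(0,0) = 86.7800
  k=1: S(1,0) = 100.9808; S(1,1) = 74.5762
  k=2: S(2,0) = 117.5055; S(2,1) = 86.7800; S(2,2) = 64.0887
  k=3: S(3,0) = 136.7343; S(3,1) = 100.9808; S(3,2) = 74.5762; S(3,3) = 55.0759
  k=4: S(4,0) = 159.1097; S(4,1) = 117.5055; S(4,2) = 86.7800; S(4,3) = 64.0887; S(4,4) = 47.3307
Terminal payoffs V(N, i) = max(S_T - K, 0):
  V(4,0) = 65.059710; V(4,1) = 23.455492; V(4,2) = 0.000000; V(4,3) = 0.000000; V(4,4) = 0.000000
Backward induction: V(k, i) = exp(-r*dt) * [p * V(k+1, i) + (1-p) * V(k+1, i+1)].
  V(3,0) = exp(-r*dt) * [p*65.059710 + (1-p)*23.455492] = 43.491978
  V(3,1) = exp(-r*dt) * [p*23.455492 + (1-p)*0.000000] = 11.409669
  V(3,2) = exp(-r*dt) * [p*0.000000 + (1-p)*0.000000] = 0.000000
  V(3,3) = exp(-r*dt) * [p*0.000000 + (1-p)*0.000000] = 0.000000
  V(2,0) = exp(-r*dt) * [p*43.491978 + (1-p)*11.409669] = 26.917775
  V(2,1) = exp(-r*dt) * [p*11.409669 + (1-p)*0.000000] = 5.550110
  V(2,2) = exp(-r*dt) * [p*0.000000 + (1-p)*0.000000] = 0.000000
  V(1,0) = exp(-r*dt) * [p*26.917775 + (1-p)*5.550110] = 15.896514
  V(1,1) = exp(-r*dt) * [p*5.550110 + (1-p)*0.000000] = 2.699791
  V(0,0) = exp(-r*dt) * [p*15.896514 + (1-p)*2.699791] = 9.096008

Answer: Price = V(0,0) = 9.0960


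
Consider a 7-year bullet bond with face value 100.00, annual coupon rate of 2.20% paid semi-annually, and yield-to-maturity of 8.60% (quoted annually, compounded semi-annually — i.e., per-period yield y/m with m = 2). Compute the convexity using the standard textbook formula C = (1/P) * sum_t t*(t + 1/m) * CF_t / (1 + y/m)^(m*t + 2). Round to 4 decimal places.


Answer: Convexity = 42.7505

Derivation:
Coupon per period c = face * coupon_rate / m = 1.100000
Periods per year m = 2; per-period yield y/m = 0.043000
Number of cashflows N = 14
Cashflows (t years, CF_t, discount factor 1/(1+y/m)^(m*t), PV):
  t = 0.5000: CF_t = 1.100000, DF = 0.958773, PV = 1.054650
  t = 1.0000: CF_t = 1.100000, DF = 0.919245, PV = 1.011170
  t = 1.5000: CF_t = 1.100000, DF = 0.881347, PV = 0.969482
  t = 2.0000: CF_t = 1.100000, DF = 0.845012, PV = 0.929513
  t = 2.5000: CF_t = 1.100000, DF = 0.810174, PV = 0.891192
  t = 3.0000: CF_t = 1.100000, DF = 0.776773, PV = 0.854450
  t = 3.5000: CF_t = 1.100000, DF = 0.744749, PV = 0.819224
  t = 4.0000: CF_t = 1.100000, DF = 0.714045, PV = 0.785449
  t = 4.5000: CF_t = 1.100000, DF = 0.684607, PV = 0.753068
  t = 5.0000: CF_t = 1.100000, DF = 0.656382, PV = 0.722021
  t = 5.5000: CF_t = 1.100000, DF = 0.629322, PV = 0.692254
  t = 6.0000: CF_t = 1.100000, DF = 0.603376, PV = 0.663714
  t = 6.5000: CF_t = 1.100000, DF = 0.578501, PV = 0.636351
  t = 7.0000: CF_t = 101.100000, DF = 0.554651, PV = 56.075201
Price P = sum_t PV_t = 66.857738
Convexity numerator sum_t t*(t + 1/m) * CF_t / (1+y/m)^(m*t + 2):
  t = 0.5000: term = 0.484741
  t = 1.0000: term = 1.394269
  t = 1.5000: term = 2.673575
  t = 2.0000: term = 4.272252
  t = 2.5000: term = 6.144178
  t = 3.0000: term = 8.247219
  t = 3.5000: term = 10.542945
  t = 4.0000: term = 12.996371
  t = 4.5000: term = 15.575708
  t = 5.0000: term = 18.252135
  t = 5.5000: term = 20.999580
  t = 6.0000: term = 23.794521
  t = 6.5000: term = 26.615796
  t = 7.0000: term = 2706.210185
Convexity = (1/P) * sum = 2858.203477 / 66.857738 = 42.750526


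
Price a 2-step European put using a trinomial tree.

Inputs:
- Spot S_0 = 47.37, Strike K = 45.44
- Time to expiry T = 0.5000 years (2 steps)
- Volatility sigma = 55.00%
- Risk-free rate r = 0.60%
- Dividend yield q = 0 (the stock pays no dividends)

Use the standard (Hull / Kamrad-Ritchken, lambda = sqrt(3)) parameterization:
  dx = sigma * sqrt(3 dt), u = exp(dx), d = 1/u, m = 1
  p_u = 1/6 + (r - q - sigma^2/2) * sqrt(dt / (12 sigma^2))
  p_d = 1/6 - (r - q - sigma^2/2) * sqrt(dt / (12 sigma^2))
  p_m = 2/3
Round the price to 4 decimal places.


Answer: Price = V(0,0) = 5.4970

Derivation:
dt = T/N = 0.250000; dx = sigma*sqrt(3*dt) = 0.476314
u = exp(dx) = 1.610128; d = 1/u = 0.621068
p_u = 0.128548, p_m = 0.666667, p_d = 0.204785
Discount per step: exp(-r*dt) = 0.998501
Stock lattice S(k, j) with j the centered position index:
  k=0: S(0,+0) = 47.3700
  k=1: S(1,-1) = 29.4200; S(1,+0) = 47.3700; S(1,+1) = 76.2718
  k=2: S(2,-2) = 18.2718; S(2,-1) = 29.4200; S(2,+0) = 47.3700; S(2,+1) = 76.2718; S(2,+2) = 122.8074
Terminal payoffs V(N, j) = max(K - S_T, 0):
  V(2,-2) = 27.168158; V(2,-1) = 16.019987; V(2,+0) = 0.000000; V(2,+1) = 0.000000; V(2,+2) = 0.000000
Backward induction: V(k, j) = exp(-r*dt) * [p_u * V(k+1, j+1) + p_m * V(k+1, j) + p_d * V(k+1, j-1)]
  V(1,-1) = exp(-r*dt) * [p_u*0.000000 + p_m*16.019987 + p_d*27.168158] = 16.219273
  V(1,+0) = exp(-r*dt) * [p_u*0.000000 + p_m*0.000000 + p_d*16.019987] = 3.275734
  V(1,+1) = exp(-r*dt) * [p_u*0.000000 + p_m*0.000000 + p_d*0.000000] = 0.000000
  V(0,+0) = exp(-r*dt) * [p_u*0.000000 + p_m*3.275734 + p_d*16.219273] = 5.497033


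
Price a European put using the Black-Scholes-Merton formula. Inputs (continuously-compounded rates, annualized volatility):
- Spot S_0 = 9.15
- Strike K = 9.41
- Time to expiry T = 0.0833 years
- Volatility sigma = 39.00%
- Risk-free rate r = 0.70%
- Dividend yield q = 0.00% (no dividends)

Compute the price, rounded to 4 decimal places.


d1 = (ln(S/K) + (r - q + 0.5*sigma^2) * T) / (sigma * sqrt(T)) = -0.18746324
d2 = d1 - sigma * sqrt(T) = -0.30002402
exp(-rT) = 0.99941707; exp(-qT) = 1.00000000
P = K * exp(-rT) * N(-d2) - S_0 * exp(-qT) * N(-d1)
N(-d1) = 0.57435128; N(-d2) = 0.61792058
P = 9.4100 * 0.99941707 * 0.61792058 - 9.1500 * 1.00000000 * 0.57435128 = 0.5559

Answer: Price = 0.5559


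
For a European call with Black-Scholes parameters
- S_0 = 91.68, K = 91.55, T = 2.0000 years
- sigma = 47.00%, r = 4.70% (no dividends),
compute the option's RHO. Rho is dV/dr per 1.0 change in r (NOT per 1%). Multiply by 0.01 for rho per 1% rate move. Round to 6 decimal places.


d1 = 0.4758963768; d2 = -0.1887839975
phi(d1) = 0.3562305256; exp(-qT) = 1.0000000000; exp(-rT) = 0.9102827622
N(d2) = 0.4251310572
Rho = K*T*exp(-rT)*N(d2) = 91.5500 * 2.0000 * 0.9102827622 * 0.4251310572 = 70.857773

Answer: Rho = 70.857773


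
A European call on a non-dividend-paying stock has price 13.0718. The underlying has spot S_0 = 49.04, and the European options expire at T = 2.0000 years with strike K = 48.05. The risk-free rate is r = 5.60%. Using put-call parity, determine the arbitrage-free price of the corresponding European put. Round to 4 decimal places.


Put-call parity: C - P = S_0 * exp(-qT) - K * exp(-rT).
S_0 * exp(-qT) = 49.0400 * 1.00000000 = 49.04000000
K * exp(-rT) = 48.0500 * 0.89404426 = 42.95882657
P = C - S*exp(-qT) + K*exp(-rT)
P = 13.0718 - 49.04000000 + 42.95882657 = 6.9906

Answer: Put price = 6.9906


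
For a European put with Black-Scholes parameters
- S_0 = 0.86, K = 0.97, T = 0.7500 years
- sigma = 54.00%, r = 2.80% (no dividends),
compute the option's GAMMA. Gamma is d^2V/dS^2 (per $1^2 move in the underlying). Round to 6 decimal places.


d1 = 0.0213540861; d2 = -0.4462996320
phi(d1) = 0.3988513325; exp(-qT) = 1.0000000000; exp(-rT) = 0.9792189646
Gamma = exp(-qT) * phi(d1) / (S * sigma * sqrt(T)) = 1.0000000000 * 0.3988513325 / (0.8600 * 0.5400 * 0.8660254038) = 0.991718

Answer: Gamma = 0.991718


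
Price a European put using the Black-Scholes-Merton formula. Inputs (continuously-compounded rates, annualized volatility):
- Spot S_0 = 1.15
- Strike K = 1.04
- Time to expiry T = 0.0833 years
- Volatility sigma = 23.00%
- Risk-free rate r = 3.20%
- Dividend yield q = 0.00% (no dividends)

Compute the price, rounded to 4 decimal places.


d1 = (ln(S/K) + (r - q + 0.5*sigma^2) * T) / (sigma * sqrt(T)) = 1.58793217
d2 = d1 - sigma * sqrt(T) = 1.52155017
exp(-rT) = 0.99733795; exp(-qT) = 1.00000000
P = K * exp(-rT) * N(-d2) - S_0 * exp(-qT) * N(-d1)
N(-d1) = 0.05615084; N(-d2) = 0.06406092
P = 1.0400 * 0.99733795 * 0.06406092 - 1.1500 * 1.00000000 * 0.05615084 = 0.0019

Answer: Price = 0.0019


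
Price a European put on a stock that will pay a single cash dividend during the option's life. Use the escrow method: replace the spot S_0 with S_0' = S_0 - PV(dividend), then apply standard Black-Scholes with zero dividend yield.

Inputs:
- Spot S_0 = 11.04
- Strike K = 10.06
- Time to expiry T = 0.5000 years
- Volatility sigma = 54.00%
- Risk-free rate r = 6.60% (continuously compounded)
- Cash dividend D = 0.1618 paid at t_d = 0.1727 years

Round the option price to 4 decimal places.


PV(D) = D * exp(-r * t_d) = 0.1618 * 0.98866651 = 0.15996624
S_0' = S_0 - PV(D) = 11.0400 - 0.15996624 = 10.88003376
d1 = (ln(S_0'/K) + (r + sigma^2/2)*T) / (sigma*sqrt(T)) = 0.48256680
d2 = d1 - sigma*sqrt(T) = 0.10072914
exp(-rT) = 0.96753856
N(-d1) = 0.31470168; N(-d2) = 0.45988274
P = K * exp(-rT) * N(-d2) - S_0' * N(-d1) = 10.0600 * 0.96753856 * 0.45988274 - 10.88003376 * 0.31470168 = 1.0523

Answer: Price = 1.0523


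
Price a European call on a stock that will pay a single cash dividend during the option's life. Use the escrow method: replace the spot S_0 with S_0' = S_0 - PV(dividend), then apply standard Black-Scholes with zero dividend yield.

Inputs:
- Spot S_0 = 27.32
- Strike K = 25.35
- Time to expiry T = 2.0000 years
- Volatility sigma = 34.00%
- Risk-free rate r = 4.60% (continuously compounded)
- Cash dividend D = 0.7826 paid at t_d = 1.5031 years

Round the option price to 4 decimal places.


PV(D) = D * exp(-r * t_d) = 0.7826 * 0.93319360 = 0.73031731
S_0' = S_0 - PV(D) = 27.3200 - 0.73031731 = 26.58968269
d1 = (ln(S_0'/K) + (r + sigma^2/2)*T) / (sigma*sqrt(T)) = 0.53104664
d2 = d1 - sigma*sqrt(T) = 0.05021403
exp(-rT) = 0.91210515
N(d1) = 0.70230677; N(d2) = 0.52002408
C = S_0' * N(d1) - K * exp(-rT) * N(d2) = 26.58968269 * 0.70230677 - 25.3500 * 0.91210515 * 0.52002408 = 6.6502

Answer: Price = 6.6502


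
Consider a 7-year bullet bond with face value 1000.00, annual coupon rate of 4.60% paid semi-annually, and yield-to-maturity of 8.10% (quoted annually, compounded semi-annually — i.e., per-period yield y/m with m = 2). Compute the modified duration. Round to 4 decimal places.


Coupon per period c = face * coupon_rate / m = 23.000000
Periods per year m = 2; per-period yield y/m = 0.040500
Number of cashflows N = 14
Cashflows (t years, CF_t, discount factor 1/(1+y/m)^(m*t), PV):
  t = 0.5000: CF_t = 23.000000, DF = 0.961076, PV = 22.104757
  t = 1.0000: CF_t = 23.000000, DF = 0.923668, PV = 21.244361
  t = 1.5000: CF_t = 23.000000, DF = 0.887715, PV = 20.417454
  t = 2.0000: CF_t = 23.000000, DF = 0.853162, PV = 19.622733
  t = 2.5000: CF_t = 23.000000, DF = 0.819954, PV = 18.858946
  t = 3.0000: CF_t = 23.000000, DF = 0.788039, PV = 18.124888
  t = 3.5000: CF_t = 23.000000, DF = 0.757365, PV = 17.419402
  t = 4.0000: CF_t = 23.000000, DF = 0.727886, PV = 16.741376
  t = 4.5000: CF_t = 23.000000, DF = 0.699554, PV = 16.089742
  t = 5.0000: CF_t = 23.000000, DF = 0.672325, PV = 15.463471
  t = 5.5000: CF_t = 23.000000, DF = 0.646156, PV = 14.861577
  t = 6.0000: CF_t = 23.000000, DF = 0.621005, PV = 14.283111
  t = 6.5000: CF_t = 23.000000, DF = 0.596833, PV = 13.727161
  t = 7.0000: CF_t = 1023.000000, DF = 0.573602, PV = 586.795061
Price P = sum_t PV_t = 815.754042
First compute Macaulay numerator sum_t t * PV_t:
  t * PV_t at t = 0.5000: 11.052379
  t * PV_t at t = 1.0000: 21.244361
  t * PV_t at t = 1.5000: 30.626181
  t * PV_t at t = 2.0000: 39.245466
  t * PV_t at t = 2.5000: 47.147365
  t * PV_t at t = 3.0000: 54.374664
  t * PV_t at t = 3.5000: 60.967907
  t * PV_t at t = 4.0000: 66.965505
  t * PV_t at t = 4.5000: 72.403838
  t * PV_t at t = 5.0000: 77.317356
  t * PV_t at t = 5.5000: 81.738675
  t * PV_t at t = 6.0000: 85.698668
  t * PV_t at t = 6.5000: 89.226548
  t * PV_t at t = 7.0000: 4107.565430
Macaulay duration D = 4845.574343 / 815.754042 = 5.939994
Modified duration = D / (1 + y/m) = 5.939994 / (1 + 0.040500) = 5.708788

Answer: Modified duration = 5.7088


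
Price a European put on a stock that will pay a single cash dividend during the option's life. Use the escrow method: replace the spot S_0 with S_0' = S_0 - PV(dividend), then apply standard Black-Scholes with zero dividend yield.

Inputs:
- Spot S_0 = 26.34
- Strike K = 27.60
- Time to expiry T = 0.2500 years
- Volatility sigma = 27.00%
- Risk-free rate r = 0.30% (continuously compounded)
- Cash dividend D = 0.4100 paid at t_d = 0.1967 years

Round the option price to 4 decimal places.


PV(D) = D * exp(-r * t_d) = 0.4100 * 0.99941007 = 0.40975813
S_0' = S_0 - PV(D) = 26.3400 - 0.40975813 = 25.93024187
d1 = (ln(S_0'/K) + (r + sigma^2/2)*T) / (sigma*sqrt(T)) = -0.38920997
d2 = d1 - sigma*sqrt(T) = -0.52420997
exp(-rT) = 0.99925028
N(-d1) = 0.65143958; N(-d2) = 0.69993375
P = K * exp(-rT) * N(-d2) - S_0' * N(-d1) = 27.6000 * 0.99925028 * 0.69993375 - 25.93024187 * 0.65143958 = 2.4117

Answer: Price = 2.4117


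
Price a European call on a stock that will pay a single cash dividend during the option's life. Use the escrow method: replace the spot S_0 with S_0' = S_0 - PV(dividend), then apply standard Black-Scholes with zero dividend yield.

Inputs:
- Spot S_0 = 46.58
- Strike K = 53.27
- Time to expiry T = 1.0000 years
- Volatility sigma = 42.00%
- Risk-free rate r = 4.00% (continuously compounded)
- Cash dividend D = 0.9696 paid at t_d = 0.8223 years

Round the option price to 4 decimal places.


Answer: Price = 5.5756

Derivation:
PV(D) = D * exp(-r * t_d) = 0.9696 * 0.96764306 = 0.93822671
S_0' = S_0 - PV(D) = 46.5800 - 0.93822671 = 45.64177329
d1 = (ln(S_0'/K) + (r + sigma^2/2)*T) / (sigma*sqrt(T)) = -0.06273796
d2 = d1 - sigma*sqrt(T) = -0.48273796
exp(-rT) = 0.96078944
N(d1) = 0.47498758; N(d2) = 0.31464090
C = S_0' * N(d1) - K * exp(-rT) * N(d2) = 45.64177329 * 0.47498758 - 53.2700 * 0.96078944 * 0.31464090 = 5.5756


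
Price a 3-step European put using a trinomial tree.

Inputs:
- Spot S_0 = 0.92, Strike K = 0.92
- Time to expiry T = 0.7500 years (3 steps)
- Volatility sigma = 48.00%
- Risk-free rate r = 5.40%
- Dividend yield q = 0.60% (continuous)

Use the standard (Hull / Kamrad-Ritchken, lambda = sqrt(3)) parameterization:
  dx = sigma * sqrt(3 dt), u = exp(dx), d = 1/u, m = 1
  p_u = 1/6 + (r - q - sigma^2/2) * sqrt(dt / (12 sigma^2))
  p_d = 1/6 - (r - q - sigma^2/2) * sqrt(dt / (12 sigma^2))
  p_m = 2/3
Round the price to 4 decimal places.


dt = T/N = 0.250000; dx = sigma*sqrt(3*dt) = 0.415692
u = exp(dx) = 1.515419; d = 1/u = 0.659883
p_u = 0.146459, p_m = 0.666667, p_d = 0.186874
Discount per step: exp(-r*dt) = 0.986591
Stock lattice S(k, j) with j the centered position index:
  k=0: S(0,+0) = 0.9200
  k=1: S(1,-1) = 0.6071; S(1,+0) = 0.9200; S(1,+1) = 1.3942
  k=2: S(2,-2) = 0.4006; S(2,-1) = 0.6071; S(2,+0) = 0.9200; S(2,+1) = 1.3942; S(2,+2) = 2.1128
  k=3: S(3,-3) = 0.2644; S(3,-2) = 0.4006; S(3,-1) = 0.6071; S(3,+0) = 0.9200; S(3,+1) = 1.3942; S(3,+2) = 2.1128; S(3,+3) = 3.2017
Terminal payoffs V(N, j) = max(K - S_T, 0):
  V(3,-3) = 0.655644; V(3,-2) = 0.519390; V(3,-1) = 0.312907; V(3,+0) = 0.000000; V(3,+1) = 0.000000; V(3,+2) = 0.000000; V(3,+3) = 0.000000
Backward induction: V(k, j) = exp(-r*dt) * [p_u * V(k+1, j+1) + p_m * V(k+1, j) + p_d * V(k+1, j-1)]
  V(2,-2) = exp(-r*dt) * [p_u*0.312907 + p_m*0.519390 + p_d*0.655644] = 0.507710
  V(2,-1) = exp(-r*dt) * [p_u*0.000000 + p_m*0.312907 + p_d*0.519390] = 0.301567
  V(2,+0) = exp(-r*dt) * [p_u*0.000000 + p_m*0.000000 + p_d*0.312907] = 0.057690
  V(2,+1) = exp(-r*dt) * [p_u*0.000000 + p_m*0.000000 + p_d*0.000000] = 0.000000
  V(2,+2) = exp(-r*dt) * [p_u*0.000000 + p_m*0.000000 + p_d*0.000000] = 0.000000
  V(1,-1) = exp(-r*dt) * [p_u*0.057690 + p_m*0.301567 + p_d*0.507710] = 0.300290
  V(1,+0) = exp(-r*dt) * [p_u*0.000000 + p_m*0.057690 + p_d*0.301567] = 0.093544
  V(1,+1) = exp(-r*dt) * [p_u*0.000000 + p_m*0.000000 + p_d*0.057690] = 0.010636
  V(0,+0) = exp(-r*dt) * [p_u*0.010636 + p_m*0.093544 + p_d*0.300290] = 0.118427

Answer: Price = V(0,0) = 0.1184


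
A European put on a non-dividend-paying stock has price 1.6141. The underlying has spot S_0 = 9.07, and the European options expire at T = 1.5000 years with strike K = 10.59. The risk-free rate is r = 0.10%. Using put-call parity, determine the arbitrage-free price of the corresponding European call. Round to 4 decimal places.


Put-call parity: C - P = S_0 * exp(-qT) - K * exp(-rT).
S_0 * exp(-qT) = 9.0700 * 1.00000000 = 9.07000000
K * exp(-rT) = 10.5900 * 0.99850112 = 10.57412691
C = P + S*exp(-qT) - K*exp(-rT)
C = 1.6141 + 9.07000000 - 10.57412691 = 0.1100

Answer: Call price = 0.1100


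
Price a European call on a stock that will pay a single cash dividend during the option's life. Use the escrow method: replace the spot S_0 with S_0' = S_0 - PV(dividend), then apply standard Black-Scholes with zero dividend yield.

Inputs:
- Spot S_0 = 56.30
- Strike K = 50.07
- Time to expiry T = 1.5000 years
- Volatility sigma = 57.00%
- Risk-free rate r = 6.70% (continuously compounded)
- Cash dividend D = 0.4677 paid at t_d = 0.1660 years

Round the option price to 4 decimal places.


Answer: Price = 19.6674

Derivation:
PV(D) = D * exp(-r * t_d) = 0.4677 * 0.98893962 = 0.46252706
S_0' = S_0 - PV(D) = 56.3000 - 0.46252706 = 55.83747294
d1 = (ln(S_0'/K) + (r + sigma^2/2)*T) / (sigma*sqrt(T)) = 0.64918379
d2 = d1 - sigma*sqrt(T) = -0.04892079
exp(-rT) = 0.90438511
N(d1) = 0.74189021; N(d2) = 0.48049121
C = S_0' * N(d1) - K * exp(-rT) * N(d2) = 55.83747294 * 0.74189021 - 50.0700 * 0.90438511 * 0.48049121 = 19.6674


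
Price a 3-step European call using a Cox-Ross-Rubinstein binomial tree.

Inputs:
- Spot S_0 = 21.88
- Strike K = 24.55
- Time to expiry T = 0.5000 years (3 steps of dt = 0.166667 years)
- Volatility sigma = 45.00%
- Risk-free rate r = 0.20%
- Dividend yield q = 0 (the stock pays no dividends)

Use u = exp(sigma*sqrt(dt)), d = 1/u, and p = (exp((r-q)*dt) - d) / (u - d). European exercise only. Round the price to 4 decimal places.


Answer: Price = V(0,0) = 1.8528

Derivation:
dt = T/N = 0.166667
u = exp(sigma*sqrt(dt)) = 1.201669; d = 1/u = 0.832176
p = (exp((r-q)*dt) - d) / (u - d) = 0.455103
Discount per step: exp(-r*dt) = 0.999667
Stock lattice S(k, i) with i counting down-moves:
  k=0: S(0,0) = 21.8800
  k=1: S(1,0) = 26.2925; S(1,1) = 18.2080
  k=2: S(2,0) = 31.5949; S(2,1) = 21.8800; S(2,2) = 15.1523
  k=3: S(3,0) = 37.9667; S(3,1) = 26.2925; S(3,2) = 18.2080; S(3,3) = 12.6093
Terminal payoffs V(N, i) = max(S_T - K, 0):
  V(3,0) = 13.416651; V(3,1) = 1.742526; V(3,2) = 0.000000; V(3,3) = 0.000000
Backward induction: V(k, i) = exp(-r*dt) * [p * V(k+1, i) + (1-p) * V(k+1, i+1)].
  V(2,0) = exp(-r*dt) * [p*13.416651 + (1-p)*1.742526] = 7.053105
  V(2,1) = exp(-r*dt) * [p*1.742526 + (1-p)*0.000000] = 0.792765
  V(2,2) = exp(-r*dt) * [p*0.000000 + (1-p)*0.000000] = 0.000000
  V(1,0) = exp(-r*dt) * [p*7.053105 + (1-p)*0.792765] = 3.640651
  V(1,1) = exp(-r*dt) * [p*0.792765 + (1-p)*0.000000] = 0.360669
  V(0,0) = exp(-r*dt) * [p*3.640651 + (1-p)*0.360669] = 1.852781
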